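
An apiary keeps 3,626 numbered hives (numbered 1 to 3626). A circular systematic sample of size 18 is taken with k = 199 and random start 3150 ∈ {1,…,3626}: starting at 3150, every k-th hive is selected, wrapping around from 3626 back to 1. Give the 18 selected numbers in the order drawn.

3150, 3349, 3548, 121, 320, 519, 718, 917, 1116, 1315, 1514, 1713, 1912, 2111, 2310, 2509, 2708, 2907

Selection 1: 3150
Selection 2: 3150 + 199 = 3349
Selection 3: 3349 + 199 = 3548
Selection 4: 3548 + 199 = 3747 → 3747 − 3626 = 121
Selection 5: 121 + 199 = 320
Selection 6: 320 + 199 = 519
Selection 7: 519 + 199 = 718
Selection 8: 718 + 199 = 917
Selection 9: 917 + 199 = 1116
Selection 10: 1116 + 199 = 1315
Selection 11: 1315 + 199 = 1514
Selection 12: 1514 + 199 = 1713
Selection 13: 1713 + 199 = 1912
Selection 14: 1912 + 199 = 2111
Selection 15: 2111 + 199 = 2310
Selection 16: 2310 + 199 = 2509
Selection 17: 2509 + 199 = 2708
Selection 18: 2708 + 199 = 2907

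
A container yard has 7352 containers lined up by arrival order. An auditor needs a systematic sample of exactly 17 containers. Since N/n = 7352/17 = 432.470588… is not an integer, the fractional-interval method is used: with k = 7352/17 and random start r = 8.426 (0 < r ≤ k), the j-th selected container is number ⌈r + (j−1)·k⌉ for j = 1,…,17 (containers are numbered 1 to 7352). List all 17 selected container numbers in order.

9, 441, 874, 1306, 1739, 2171, 2604, 3036, 3469, 3901, 4334, 4766, 5199, 5631, 6064, 6496, 6928

j=1: r + 0k = 8.426 → ⌈·⌉ = 9
j=2: r + 1k = 440.896588… → ⌈·⌉ = 441
j=3: r + 2k = 873.367176… → ⌈·⌉ = 874
j=4: r + 3k = 1305.837764… → ⌈·⌉ = 1306
j=5: r + 4k = 1738.308352… → ⌈·⌉ = 1739
j=6: r + 5k = 2170.778941… → ⌈·⌉ = 2171
j=7: r + 6k = 2603.249529… → ⌈·⌉ = 2604
j=8: r + 7k = 3035.720117… → ⌈·⌉ = 3036
j=9: r + 8k = 3468.190705… → ⌈·⌉ = 3469
j=10: r + 9k = 3900.661294… → ⌈·⌉ = 3901
j=11: r + 10k = 4333.131882… → ⌈·⌉ = 4334
j=12: r + 11k = 4765.602470… → ⌈·⌉ = 4766
j=13: r + 12k = 5198.073058… → ⌈·⌉ = 5199
j=14: r + 13k = 5630.543647… → ⌈·⌉ = 5631
j=15: r + 14k = 6063.014235… → ⌈·⌉ = 6064
j=16: r + 15k = 6495.484823… → ⌈·⌉ = 6496
j=17: r + 16k = 6927.955411… → ⌈·⌉ = 6928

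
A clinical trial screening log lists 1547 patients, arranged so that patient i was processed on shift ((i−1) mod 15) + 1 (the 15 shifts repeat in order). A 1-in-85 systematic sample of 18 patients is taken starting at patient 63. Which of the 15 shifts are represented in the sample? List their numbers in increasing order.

3, 8, 13

Consecutive selections differ by k = 85, so their shift numbers differ by 85 mod 15 = 10.
gcd(85, 15) = 5, so the sample visits 15/5 = 3 distinct residues mod 15.
Start 63 is shift 3; the shifts hit are 3, 8, 13.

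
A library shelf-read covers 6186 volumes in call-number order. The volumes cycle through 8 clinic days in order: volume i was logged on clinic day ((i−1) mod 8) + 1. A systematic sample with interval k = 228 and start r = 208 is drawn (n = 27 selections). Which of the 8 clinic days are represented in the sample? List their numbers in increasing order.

Consecutive selections differ by k = 228, so their clinic day numbers differ by 228 mod 8 = 4.
gcd(228, 8) = 4, so the sample visits 8/4 = 2 distinct residues mod 8.
Start 208 is clinic day 8; the clinic days hit are 4, 8.

4, 8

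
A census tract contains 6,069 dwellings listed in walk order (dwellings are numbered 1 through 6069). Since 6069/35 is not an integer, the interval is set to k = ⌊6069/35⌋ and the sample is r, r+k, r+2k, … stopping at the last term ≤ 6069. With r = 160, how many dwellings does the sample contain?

35

k = ⌊6069/35⌋ = 173
Achieved size = ⌊(6069 − 160)/173⌋ + 1 = ⌊5909/173⌋ + 1 = 34 + 1 = 35
(last selection: 160 + 34×173 = 6042 ≤ 6069; next would be 6215 > 6069)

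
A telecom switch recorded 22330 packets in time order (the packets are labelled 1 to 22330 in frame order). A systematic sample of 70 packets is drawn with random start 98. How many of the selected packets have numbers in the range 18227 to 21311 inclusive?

10

k = 22330/70 = 319
First selection ≥ 18227: 98 + ⌈(18227−98)/319⌉·319 = 98 + 57×319 = 18281
Last selection ≤ 21311: 98 + ⌊(21311−98)/319⌋·319 = 98 + 66×319 = 21152
Count = 66 − 57 + 1 = 10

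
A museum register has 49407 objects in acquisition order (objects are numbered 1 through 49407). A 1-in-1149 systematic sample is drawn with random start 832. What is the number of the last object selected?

49090

k = 1149
43rd selection = r + (43−1)·k = 832 + 42×1149 = 832 + 48258 = 49090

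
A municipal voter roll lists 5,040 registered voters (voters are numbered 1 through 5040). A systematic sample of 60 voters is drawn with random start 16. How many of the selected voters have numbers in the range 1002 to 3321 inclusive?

28

k = 5040/60 = 84
First selection ≥ 1002: 16 + ⌈(1002−16)/84⌉·84 = 16 + 12×84 = 1024
Last selection ≤ 3321: 16 + ⌊(3321−16)/84⌋·84 = 16 + 39×84 = 3292
Count = 39 − 12 + 1 = 28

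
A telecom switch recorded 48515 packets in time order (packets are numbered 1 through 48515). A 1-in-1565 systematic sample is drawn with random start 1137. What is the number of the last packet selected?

k = 1565
31st selection = r + (31−1)·k = 1137 + 30×1565 = 1137 + 46950 = 48087

48087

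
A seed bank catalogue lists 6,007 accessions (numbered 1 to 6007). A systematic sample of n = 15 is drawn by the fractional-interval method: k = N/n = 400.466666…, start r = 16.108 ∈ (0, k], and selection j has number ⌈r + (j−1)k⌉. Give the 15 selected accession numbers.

j=1: r + 0k = 16.108 → ⌈·⌉ = 17
j=2: r + 1k = 416.574666… → ⌈·⌉ = 417
j=3: r + 2k = 817.041333… → ⌈·⌉ = 818
j=4: r + 3k = 1217.508 → ⌈·⌉ = 1218
j=5: r + 4k = 1617.974666… → ⌈·⌉ = 1618
j=6: r + 5k = 2018.441333… → ⌈·⌉ = 2019
j=7: r + 6k = 2418.908 → ⌈·⌉ = 2419
j=8: r + 7k = 2819.374666… → ⌈·⌉ = 2820
j=9: r + 8k = 3219.841333… → ⌈·⌉ = 3220
j=10: r + 9k = 3620.308 → ⌈·⌉ = 3621
j=11: r + 10k = 4020.774666… → ⌈·⌉ = 4021
j=12: r + 11k = 4421.241333… → ⌈·⌉ = 4422
j=13: r + 12k = 4821.708 → ⌈·⌉ = 4822
j=14: r + 13k = 5222.174666… → ⌈·⌉ = 5223
j=15: r + 14k = 5622.641333… → ⌈·⌉ = 5623

17, 417, 818, 1218, 1618, 2019, 2419, 2820, 3220, 3621, 4021, 4422, 4822, 5223, 5623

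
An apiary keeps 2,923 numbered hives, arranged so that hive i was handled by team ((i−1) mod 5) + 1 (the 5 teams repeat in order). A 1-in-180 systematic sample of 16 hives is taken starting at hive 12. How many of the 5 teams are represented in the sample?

Consecutive selections differ by k = 180, so their team numbers differ by 180 mod 5 = 0.
gcd(180, 5) = 5, so the sample visits 5/5 = 1 distinct residues mod 5.
Start 12 is team 2; the teams hit are 2.

1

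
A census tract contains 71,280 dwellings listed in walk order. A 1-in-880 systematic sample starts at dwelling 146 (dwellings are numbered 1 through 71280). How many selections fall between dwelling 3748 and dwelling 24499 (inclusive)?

23

k = 880
First selection ≥ 3748: 146 + ⌈(3748−146)/880⌉·880 = 146 + 5×880 = 4546
Last selection ≤ 24499: 146 + ⌊(24499−146)/880⌋·880 = 146 + 27×880 = 23906
Count = 27 − 5 + 1 = 23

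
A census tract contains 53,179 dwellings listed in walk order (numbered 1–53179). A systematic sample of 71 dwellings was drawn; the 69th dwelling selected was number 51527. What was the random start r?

k = 53179/71 = 749
r = 51527 − (69−1)×749 = 51527 − 50932 = 595

595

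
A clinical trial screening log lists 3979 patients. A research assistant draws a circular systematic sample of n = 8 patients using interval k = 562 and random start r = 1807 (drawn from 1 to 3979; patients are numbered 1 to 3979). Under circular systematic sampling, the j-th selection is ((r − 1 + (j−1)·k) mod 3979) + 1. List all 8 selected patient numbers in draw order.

1807, 2369, 2931, 3493, 76, 638, 1200, 1762

Selection 1: 1807
Selection 2: 1807 + 562 = 2369
Selection 3: 2369 + 562 = 2931
Selection 4: 2931 + 562 = 3493
Selection 5: 3493 + 562 = 4055 → 4055 − 3979 = 76
Selection 6: 76 + 562 = 638
Selection 7: 638 + 562 = 1200
Selection 8: 1200 + 562 = 1762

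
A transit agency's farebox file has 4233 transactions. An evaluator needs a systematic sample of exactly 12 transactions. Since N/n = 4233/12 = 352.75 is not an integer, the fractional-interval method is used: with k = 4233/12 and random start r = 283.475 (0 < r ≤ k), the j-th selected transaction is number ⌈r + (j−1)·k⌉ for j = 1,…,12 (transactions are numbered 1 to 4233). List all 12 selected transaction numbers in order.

284, 637, 989, 1342, 1695, 2048, 2400, 2753, 3106, 3459, 3811, 4164

j=1: r + 0k = 283.475 → ⌈·⌉ = 284
j=2: r + 1k = 636.225 → ⌈·⌉ = 637
j=3: r + 2k = 988.975 → ⌈·⌉ = 989
j=4: r + 3k = 1341.725 → ⌈·⌉ = 1342
j=5: r + 4k = 1694.475 → ⌈·⌉ = 1695
j=6: r + 5k = 2047.225 → ⌈·⌉ = 2048
j=7: r + 6k = 2399.975 → ⌈·⌉ = 2400
j=8: r + 7k = 2752.725 → ⌈·⌉ = 2753
j=9: r + 8k = 3105.475 → ⌈·⌉ = 3106
j=10: r + 9k = 3458.225 → ⌈·⌉ = 3459
j=11: r + 10k = 3810.975 → ⌈·⌉ = 3811
j=12: r + 11k = 4163.725 → ⌈·⌉ = 4164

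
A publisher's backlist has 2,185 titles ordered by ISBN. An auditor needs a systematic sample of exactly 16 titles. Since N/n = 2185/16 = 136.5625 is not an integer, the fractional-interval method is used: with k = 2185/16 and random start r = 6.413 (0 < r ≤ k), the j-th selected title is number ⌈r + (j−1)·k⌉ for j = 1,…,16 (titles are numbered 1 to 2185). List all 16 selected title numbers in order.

7, 143, 280, 417, 553, 690, 826, 963, 1099, 1236, 1373, 1509, 1646, 1782, 1919, 2055

j=1: r + 0k = 6.413 → ⌈·⌉ = 7
j=2: r + 1k = 142.9755 → ⌈·⌉ = 143
j=3: r + 2k = 279.538 → ⌈·⌉ = 280
j=4: r + 3k = 416.1005 → ⌈·⌉ = 417
j=5: r + 4k = 552.663 → ⌈·⌉ = 553
j=6: r + 5k = 689.2255 → ⌈·⌉ = 690
j=7: r + 6k = 825.788 → ⌈·⌉ = 826
j=8: r + 7k = 962.3505 → ⌈·⌉ = 963
j=9: r + 8k = 1098.913 → ⌈·⌉ = 1099
j=10: r + 9k = 1235.4755 → ⌈·⌉ = 1236
j=11: r + 10k = 1372.038 → ⌈·⌉ = 1373
j=12: r + 11k = 1508.6005 → ⌈·⌉ = 1509
j=13: r + 12k = 1645.163 → ⌈·⌉ = 1646
j=14: r + 13k = 1781.7255 → ⌈·⌉ = 1782
j=15: r + 14k = 1918.288 → ⌈·⌉ = 1919
j=16: r + 15k = 2054.8505 → ⌈·⌉ = 2055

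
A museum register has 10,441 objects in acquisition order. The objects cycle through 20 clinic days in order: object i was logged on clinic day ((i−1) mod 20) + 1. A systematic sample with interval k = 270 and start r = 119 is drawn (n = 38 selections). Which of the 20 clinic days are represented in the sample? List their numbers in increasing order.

Consecutive selections differ by k = 270, so their clinic day numbers differ by 270 mod 20 = 10.
gcd(270, 20) = 10, so the sample visits 20/10 = 2 distinct residues mod 20.
Start 119 is clinic day 19; the clinic days hit are 9, 19.

9, 19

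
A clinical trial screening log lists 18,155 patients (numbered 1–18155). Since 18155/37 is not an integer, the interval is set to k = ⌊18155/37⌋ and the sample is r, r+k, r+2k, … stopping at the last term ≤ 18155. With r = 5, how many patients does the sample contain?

38

k = ⌊18155/37⌋ = 490
Achieved size = ⌊(18155 − 5)/490⌋ + 1 = ⌊18150/490⌋ + 1 = 37 + 1 = 38
(last selection: 5 + 37×490 = 18135 ≤ 18155; next would be 18625 > 18155)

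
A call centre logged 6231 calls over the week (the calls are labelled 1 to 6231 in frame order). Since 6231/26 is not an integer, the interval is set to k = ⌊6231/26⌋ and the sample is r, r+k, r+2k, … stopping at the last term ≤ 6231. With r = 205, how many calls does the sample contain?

k = ⌊6231/26⌋ = 239
Achieved size = ⌊(6231 − 205)/239⌋ + 1 = ⌊6026/239⌋ + 1 = 25 + 1 = 26
(last selection: 205 + 25×239 = 6180 ≤ 6231; next would be 6419 > 6231)

26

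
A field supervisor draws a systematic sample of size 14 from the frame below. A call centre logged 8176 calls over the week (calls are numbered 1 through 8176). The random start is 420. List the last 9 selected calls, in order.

3340, 3924, 4508, 5092, 5676, 6260, 6844, 7428, 8012

k = N/n = 8176/14 = 584
6th selection = 420 + 5×584 = 3340
7th: 3340 + 584 = 3924
8th: 3924 + 584 = 4508
9th: 4508 + 584 = 5092
10th: 5092 + 584 = 5676
11th: 5676 + 584 = 6260
12th: 6260 + 584 = 6844
13th: 6844 + 584 = 7428
14th: 7428 + 584 = 8012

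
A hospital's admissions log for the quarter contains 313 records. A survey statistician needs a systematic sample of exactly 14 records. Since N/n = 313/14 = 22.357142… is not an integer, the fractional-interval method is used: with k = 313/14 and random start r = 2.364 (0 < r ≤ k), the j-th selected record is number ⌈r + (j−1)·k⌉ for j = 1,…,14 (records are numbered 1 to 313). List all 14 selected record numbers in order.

j=1: r + 0k = 2.364 → ⌈·⌉ = 3
j=2: r + 1k = 24.721142… → ⌈·⌉ = 25
j=3: r + 2k = 47.078285… → ⌈·⌉ = 48
j=4: r + 3k = 69.435428… → ⌈·⌉ = 70
j=5: r + 4k = 91.792571… → ⌈·⌉ = 92
j=6: r + 5k = 114.149714… → ⌈·⌉ = 115
j=7: r + 6k = 136.506857… → ⌈·⌉ = 137
j=8: r + 7k = 158.864 → ⌈·⌉ = 159
j=9: r + 8k = 181.221142… → ⌈·⌉ = 182
j=10: r + 9k = 203.578285… → ⌈·⌉ = 204
j=11: r + 10k = 225.935428… → ⌈·⌉ = 226
j=12: r + 11k = 248.292571… → ⌈·⌉ = 249
j=13: r + 12k = 270.649714… → ⌈·⌉ = 271
j=14: r + 13k = 293.006857… → ⌈·⌉ = 294

3, 25, 48, 70, 92, 115, 137, 159, 182, 204, 226, 249, 271, 294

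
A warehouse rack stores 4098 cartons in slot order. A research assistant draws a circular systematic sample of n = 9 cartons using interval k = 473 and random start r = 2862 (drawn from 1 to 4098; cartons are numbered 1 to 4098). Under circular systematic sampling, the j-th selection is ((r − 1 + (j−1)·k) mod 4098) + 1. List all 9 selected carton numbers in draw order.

Selection 1: 2862
Selection 2: 2862 + 473 = 3335
Selection 3: 3335 + 473 = 3808
Selection 4: 3808 + 473 = 4281 → 4281 − 4098 = 183
Selection 5: 183 + 473 = 656
Selection 6: 656 + 473 = 1129
Selection 7: 1129 + 473 = 1602
Selection 8: 1602 + 473 = 2075
Selection 9: 2075 + 473 = 2548

2862, 3335, 3808, 183, 656, 1129, 1602, 2075, 2548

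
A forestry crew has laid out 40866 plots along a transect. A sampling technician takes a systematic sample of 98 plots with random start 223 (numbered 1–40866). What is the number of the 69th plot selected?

k = 40866/98 = 417
69th selection = r + (69−1)·k = 223 + 68×417 = 223 + 28356 = 28579

28579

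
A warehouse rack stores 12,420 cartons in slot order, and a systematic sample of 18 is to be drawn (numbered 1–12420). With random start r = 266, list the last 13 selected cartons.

3716, 4406, 5096, 5786, 6476, 7166, 7856, 8546, 9236, 9926, 10616, 11306, 11996

k = N/n = 12420/18 = 690
6th selection = 266 + 5×690 = 3716
7th: 3716 + 690 = 4406
8th: 4406 + 690 = 5096
9th: 5096 + 690 = 5786
10th: 5786 + 690 = 6476
11th: 6476 + 690 = 7166
12th: 7166 + 690 = 7856
13th: 7856 + 690 = 8546
14th: 8546 + 690 = 9236
15th: 9236 + 690 = 9926
16th: 9926 + 690 = 10616
17th: 10616 + 690 = 11306
18th: 11306 + 690 = 11996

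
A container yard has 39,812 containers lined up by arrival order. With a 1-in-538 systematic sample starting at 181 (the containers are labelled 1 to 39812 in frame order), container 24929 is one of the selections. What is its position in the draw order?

47

k = 538
position = (24929 − 181)/538 + 1 = 24748/538 + 1 = 46 + 1 = 47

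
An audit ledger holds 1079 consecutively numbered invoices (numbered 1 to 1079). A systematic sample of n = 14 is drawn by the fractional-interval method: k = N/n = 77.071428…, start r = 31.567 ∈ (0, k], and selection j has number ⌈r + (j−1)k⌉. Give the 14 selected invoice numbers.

j=1: r + 0k = 31.567 → ⌈·⌉ = 32
j=2: r + 1k = 108.638428… → ⌈·⌉ = 109
j=3: r + 2k = 185.709857… → ⌈·⌉ = 186
j=4: r + 3k = 262.781285… → ⌈·⌉ = 263
j=5: r + 4k = 339.852714… → ⌈·⌉ = 340
j=6: r + 5k = 416.924142… → ⌈·⌉ = 417
j=7: r + 6k = 493.995571… → ⌈·⌉ = 494
j=8: r + 7k = 571.067 → ⌈·⌉ = 572
j=9: r + 8k = 648.138428… → ⌈·⌉ = 649
j=10: r + 9k = 725.209857… → ⌈·⌉ = 726
j=11: r + 10k = 802.281285… → ⌈·⌉ = 803
j=12: r + 11k = 879.352714… → ⌈·⌉ = 880
j=13: r + 12k = 956.424142… → ⌈·⌉ = 957
j=14: r + 13k = 1033.495571… → ⌈·⌉ = 1034

32, 109, 186, 263, 340, 417, 494, 572, 649, 726, 803, 880, 957, 1034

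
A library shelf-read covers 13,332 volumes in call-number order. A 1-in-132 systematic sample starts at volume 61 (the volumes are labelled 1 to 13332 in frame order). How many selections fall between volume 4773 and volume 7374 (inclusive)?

k = 132
First selection ≥ 4773: 61 + ⌈(4773−61)/132⌉·132 = 61 + 36×132 = 4813
Last selection ≤ 7374: 61 + ⌊(7374−61)/132⌋·132 = 61 + 55×132 = 7321
Count = 55 − 36 + 1 = 20

20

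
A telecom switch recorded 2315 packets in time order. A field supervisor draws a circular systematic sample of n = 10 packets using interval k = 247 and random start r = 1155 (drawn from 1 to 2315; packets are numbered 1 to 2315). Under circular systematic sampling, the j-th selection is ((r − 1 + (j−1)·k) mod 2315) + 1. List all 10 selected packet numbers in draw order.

1155, 1402, 1649, 1896, 2143, 75, 322, 569, 816, 1063

Selection 1: 1155
Selection 2: 1155 + 247 = 1402
Selection 3: 1402 + 247 = 1649
Selection 4: 1649 + 247 = 1896
Selection 5: 1896 + 247 = 2143
Selection 6: 2143 + 247 = 2390 → 2390 − 2315 = 75
Selection 7: 75 + 247 = 322
Selection 8: 322 + 247 = 569
Selection 9: 569 + 247 = 816
Selection 10: 816 + 247 = 1063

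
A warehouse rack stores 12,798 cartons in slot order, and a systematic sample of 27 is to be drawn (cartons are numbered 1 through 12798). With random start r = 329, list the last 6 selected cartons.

k = N/n = 12798/27 = 474
22nd selection = 329 + 21×474 = 10283
23rd: 10283 + 474 = 10757
24th: 10757 + 474 = 11231
25th: 11231 + 474 = 11705
26th: 11705 + 474 = 12179
27th: 12179 + 474 = 12653

10283, 10757, 11231, 11705, 12179, 12653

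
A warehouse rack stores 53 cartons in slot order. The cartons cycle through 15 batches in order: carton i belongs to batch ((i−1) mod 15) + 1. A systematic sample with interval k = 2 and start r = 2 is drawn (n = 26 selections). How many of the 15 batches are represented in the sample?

15

Consecutive selections differ by k = 2, so their batch numbers differ by 2 mod 15 = 2.
gcd(2, 15) = 1, so the sample visits 15/1 = 15 distinct residues mod 15.
Start 2 is batch 2; the batches hit are 1, 2, 3, 4, 5, 6, 7, 8, 9, 10, 11, 12, 13, 14, 15.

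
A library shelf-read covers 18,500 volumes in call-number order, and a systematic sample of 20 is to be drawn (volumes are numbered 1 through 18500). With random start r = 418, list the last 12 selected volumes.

7818, 8743, 9668, 10593, 11518, 12443, 13368, 14293, 15218, 16143, 17068, 17993

k = N/n = 18500/20 = 925
9th selection = 418 + 8×925 = 7818
10th: 7818 + 925 = 8743
11th: 8743 + 925 = 9668
12th: 9668 + 925 = 10593
13th: 10593 + 925 = 11518
14th: 11518 + 925 = 12443
15th: 12443 + 925 = 13368
16th: 13368 + 925 = 14293
17th: 14293 + 925 = 15218
18th: 15218 + 925 = 16143
19th: 16143 + 925 = 17068
20th: 17068 + 925 = 17993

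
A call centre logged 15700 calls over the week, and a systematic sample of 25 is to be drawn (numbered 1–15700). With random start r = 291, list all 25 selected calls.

k = N/n = 15700/25 = 628
call 1: 291
call 2: 291 + 628 = 919
call 3: 919 + 628 = 1547
call 4: 1547 + 628 = 2175
call 5: 2175 + 628 = 2803
call 6: 2803 + 628 = 3431
call 7: 3431 + 628 = 4059
call 8: 4059 + 628 = 4687
call 9: 4687 + 628 = 5315
call 10: 5315 + 628 = 5943
call 11: 5943 + 628 = 6571
call 12: 6571 + 628 = 7199
call 13: 7199 + 628 = 7827
call 14: 7827 + 628 = 8455
call 15: 8455 + 628 = 9083
call 16: 9083 + 628 = 9711
call 17: 9711 + 628 = 10339
call 18: 10339 + 628 = 10967
call 19: 10967 + 628 = 11595
call 20: 11595 + 628 = 12223
call 21: 12223 + 628 = 12851
call 22: 12851 + 628 = 13479
call 23: 13479 + 628 = 14107
call 24: 14107 + 628 = 14735
call 25: 14735 + 628 = 15363

291, 919, 1547, 2175, 2803, 3431, 4059, 4687, 5315, 5943, 6571, 7199, 7827, 8455, 9083, 9711, 10339, 10967, 11595, 12223, 12851, 13479, 14107, 14735, 15363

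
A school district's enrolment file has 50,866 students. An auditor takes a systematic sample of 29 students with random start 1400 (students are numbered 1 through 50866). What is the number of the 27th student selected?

k = 50866/29 = 1754
27th selection = r + (27−1)·k = 1400 + 26×1754 = 1400 + 45604 = 47004

47004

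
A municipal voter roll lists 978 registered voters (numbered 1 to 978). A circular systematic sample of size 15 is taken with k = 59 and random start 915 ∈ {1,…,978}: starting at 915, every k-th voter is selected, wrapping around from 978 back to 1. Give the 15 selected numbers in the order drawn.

915, 974, 55, 114, 173, 232, 291, 350, 409, 468, 527, 586, 645, 704, 763

Selection 1: 915
Selection 2: 915 + 59 = 974
Selection 3: 974 + 59 = 1033 → 1033 − 978 = 55
Selection 4: 55 + 59 = 114
Selection 5: 114 + 59 = 173
Selection 6: 173 + 59 = 232
Selection 7: 232 + 59 = 291
Selection 8: 291 + 59 = 350
Selection 9: 350 + 59 = 409
Selection 10: 409 + 59 = 468
Selection 11: 468 + 59 = 527
Selection 12: 527 + 59 = 586
Selection 13: 586 + 59 = 645
Selection 14: 645 + 59 = 704
Selection 15: 704 + 59 = 763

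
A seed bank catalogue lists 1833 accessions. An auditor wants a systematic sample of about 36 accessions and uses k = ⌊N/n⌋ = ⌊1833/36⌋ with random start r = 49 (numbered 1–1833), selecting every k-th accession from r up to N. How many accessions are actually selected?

k = ⌊1833/36⌋ = 50
Achieved size = ⌊(1833 − 49)/50⌋ + 1 = ⌊1784/50⌋ + 1 = 35 + 1 = 36
(last selection: 49 + 35×50 = 1799 ≤ 1833; next would be 1849 > 1833)

36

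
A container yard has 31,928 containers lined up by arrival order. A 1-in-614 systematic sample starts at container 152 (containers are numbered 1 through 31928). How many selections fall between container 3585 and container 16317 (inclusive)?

21

k = 614
First selection ≥ 3585: 152 + ⌈(3585−152)/614⌉·614 = 152 + 6×614 = 3836
Last selection ≤ 16317: 152 + ⌊(16317−152)/614⌋·614 = 152 + 26×614 = 16116
Count = 26 − 6 + 1 = 21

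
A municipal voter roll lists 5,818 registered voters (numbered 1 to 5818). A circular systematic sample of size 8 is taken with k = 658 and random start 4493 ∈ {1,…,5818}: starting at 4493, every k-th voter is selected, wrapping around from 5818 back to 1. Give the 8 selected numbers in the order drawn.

Selection 1: 4493
Selection 2: 4493 + 658 = 5151
Selection 3: 5151 + 658 = 5809
Selection 4: 5809 + 658 = 6467 → 6467 − 5818 = 649
Selection 5: 649 + 658 = 1307
Selection 6: 1307 + 658 = 1965
Selection 7: 1965 + 658 = 2623
Selection 8: 2623 + 658 = 3281

4493, 5151, 5809, 649, 1307, 1965, 2623, 3281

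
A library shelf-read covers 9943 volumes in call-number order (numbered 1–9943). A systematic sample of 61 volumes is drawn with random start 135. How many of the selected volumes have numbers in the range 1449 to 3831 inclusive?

14

k = 9943/61 = 163
First selection ≥ 1449: 135 + ⌈(1449−135)/163⌉·163 = 135 + 9×163 = 1602
Last selection ≤ 3831: 135 + ⌊(3831−135)/163⌋·163 = 135 + 22×163 = 3721
Count = 22 − 9 + 1 = 14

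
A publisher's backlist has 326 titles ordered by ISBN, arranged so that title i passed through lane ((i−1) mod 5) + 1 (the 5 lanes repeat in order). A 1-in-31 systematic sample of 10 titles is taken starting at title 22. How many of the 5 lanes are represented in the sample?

Consecutive selections differ by k = 31, so their lane numbers differ by 31 mod 5 = 1.
gcd(31, 5) = 1, so the sample visits 5/1 = 5 distinct residues mod 5.
Start 22 is lane 2; the lanes hit are 1, 2, 3, 4, 5.

5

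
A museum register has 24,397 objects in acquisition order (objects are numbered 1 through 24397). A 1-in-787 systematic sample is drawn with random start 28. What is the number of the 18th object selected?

13407

k = 787
18th selection = r + (18−1)·k = 28 + 17×787 = 28 + 13379 = 13407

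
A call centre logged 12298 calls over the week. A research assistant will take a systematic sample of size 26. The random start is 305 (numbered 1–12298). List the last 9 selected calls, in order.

k = N/n = 12298/26 = 473
18th selection = 305 + 17×473 = 8346
19th: 8346 + 473 = 8819
20th: 8819 + 473 = 9292
21st: 9292 + 473 = 9765
22nd: 9765 + 473 = 10238
23rd: 10238 + 473 = 10711
24th: 10711 + 473 = 11184
25th: 11184 + 473 = 11657
26th: 11657 + 473 = 12130

8346, 8819, 9292, 9765, 10238, 10711, 11184, 11657, 12130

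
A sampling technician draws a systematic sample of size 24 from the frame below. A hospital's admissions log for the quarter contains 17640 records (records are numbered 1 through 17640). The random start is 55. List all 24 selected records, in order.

k = N/n = 17640/24 = 735
record 1: 55
record 2: 55 + 735 = 790
record 3: 790 + 735 = 1525
record 4: 1525 + 735 = 2260
record 5: 2260 + 735 = 2995
record 6: 2995 + 735 = 3730
record 7: 3730 + 735 = 4465
record 8: 4465 + 735 = 5200
record 9: 5200 + 735 = 5935
record 10: 5935 + 735 = 6670
record 11: 6670 + 735 = 7405
record 12: 7405 + 735 = 8140
record 13: 8140 + 735 = 8875
record 14: 8875 + 735 = 9610
record 15: 9610 + 735 = 10345
record 16: 10345 + 735 = 11080
record 17: 11080 + 735 = 11815
record 18: 11815 + 735 = 12550
record 19: 12550 + 735 = 13285
record 20: 13285 + 735 = 14020
record 21: 14020 + 735 = 14755
record 22: 14755 + 735 = 15490
record 23: 15490 + 735 = 16225
record 24: 16225 + 735 = 16960

55, 790, 1525, 2260, 2995, 3730, 4465, 5200, 5935, 6670, 7405, 8140, 8875, 9610, 10345, 11080, 11815, 12550, 13285, 14020, 14755, 15490, 16225, 16960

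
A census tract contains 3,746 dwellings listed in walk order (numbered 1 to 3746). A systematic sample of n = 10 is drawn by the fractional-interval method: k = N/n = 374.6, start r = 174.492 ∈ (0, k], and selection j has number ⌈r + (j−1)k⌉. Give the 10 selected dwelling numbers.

175, 550, 924, 1299, 1673, 2048, 2423, 2797, 3172, 3546

j=1: r + 0k = 174.492 → ⌈·⌉ = 175
j=2: r + 1k = 549.092 → ⌈·⌉ = 550
j=3: r + 2k = 923.692 → ⌈·⌉ = 924
j=4: r + 3k = 1298.292 → ⌈·⌉ = 1299
j=5: r + 4k = 1672.892 → ⌈·⌉ = 1673
j=6: r + 5k = 2047.492 → ⌈·⌉ = 2048
j=7: r + 6k = 2422.092 → ⌈·⌉ = 2423
j=8: r + 7k = 2796.692 → ⌈·⌉ = 2797
j=9: r + 8k = 3171.292 → ⌈·⌉ = 3172
j=10: r + 9k = 3545.892 → ⌈·⌉ = 3546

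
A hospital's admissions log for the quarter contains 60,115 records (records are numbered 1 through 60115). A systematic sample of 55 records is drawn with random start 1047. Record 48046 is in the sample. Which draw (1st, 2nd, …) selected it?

k = 60115/55 = 1093
position = (48046 − 1047)/1093 + 1 = 46999/1093 + 1 = 43 + 1 = 44

44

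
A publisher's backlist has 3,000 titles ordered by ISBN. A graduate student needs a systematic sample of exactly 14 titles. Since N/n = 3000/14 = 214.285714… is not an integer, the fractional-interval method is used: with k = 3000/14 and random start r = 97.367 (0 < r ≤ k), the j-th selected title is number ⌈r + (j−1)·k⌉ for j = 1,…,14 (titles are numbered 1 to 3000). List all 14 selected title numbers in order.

j=1: r + 0k = 97.367 → ⌈·⌉ = 98
j=2: r + 1k = 311.652714… → ⌈·⌉ = 312
j=3: r + 2k = 525.938428… → ⌈·⌉ = 526
j=4: r + 3k = 740.224142… → ⌈·⌉ = 741
j=5: r + 4k = 954.509857… → ⌈·⌉ = 955
j=6: r + 5k = 1168.795571… → ⌈·⌉ = 1169
j=7: r + 6k = 1383.081285… → ⌈·⌉ = 1384
j=8: r + 7k = 1597.367 → ⌈·⌉ = 1598
j=9: r + 8k = 1811.652714… → ⌈·⌉ = 1812
j=10: r + 9k = 2025.938428… → ⌈·⌉ = 2026
j=11: r + 10k = 2240.224142… → ⌈·⌉ = 2241
j=12: r + 11k = 2454.509857… → ⌈·⌉ = 2455
j=13: r + 12k = 2668.795571… → ⌈·⌉ = 2669
j=14: r + 13k = 2883.081285… → ⌈·⌉ = 2884

98, 312, 526, 741, 955, 1169, 1384, 1598, 1812, 2026, 2241, 2455, 2669, 2884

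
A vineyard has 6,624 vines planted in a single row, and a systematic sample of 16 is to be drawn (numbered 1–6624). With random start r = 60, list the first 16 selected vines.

k = N/n = 6624/16 = 414
vine 1: 60
vine 2: 60 + 414 = 474
vine 3: 474 + 414 = 888
vine 4: 888 + 414 = 1302
vine 5: 1302 + 414 = 1716
vine 6: 1716 + 414 = 2130
vine 7: 2130 + 414 = 2544
vine 8: 2544 + 414 = 2958
vine 9: 2958 + 414 = 3372
vine 10: 3372 + 414 = 3786
vine 11: 3786 + 414 = 4200
vine 12: 4200 + 414 = 4614
vine 13: 4614 + 414 = 5028
vine 14: 5028 + 414 = 5442
vine 15: 5442 + 414 = 5856
vine 16: 5856 + 414 = 6270

60, 474, 888, 1302, 1716, 2130, 2544, 2958, 3372, 3786, 4200, 4614, 5028, 5442, 5856, 6270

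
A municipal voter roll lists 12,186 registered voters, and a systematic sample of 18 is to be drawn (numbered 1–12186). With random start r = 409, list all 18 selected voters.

409, 1086, 1763, 2440, 3117, 3794, 4471, 5148, 5825, 6502, 7179, 7856, 8533, 9210, 9887, 10564, 11241, 11918

k = N/n = 12186/18 = 677
voter 1: 409
voter 2: 409 + 677 = 1086
voter 3: 1086 + 677 = 1763
voter 4: 1763 + 677 = 2440
voter 5: 2440 + 677 = 3117
voter 6: 3117 + 677 = 3794
voter 7: 3794 + 677 = 4471
voter 8: 4471 + 677 = 5148
voter 9: 5148 + 677 = 5825
voter 10: 5825 + 677 = 6502
voter 11: 6502 + 677 = 7179
voter 12: 7179 + 677 = 7856
voter 13: 7856 + 677 = 8533
voter 14: 8533 + 677 = 9210
voter 15: 9210 + 677 = 9887
voter 16: 9887 + 677 = 10564
voter 17: 10564 + 677 = 11241
voter 18: 11241 + 677 = 11918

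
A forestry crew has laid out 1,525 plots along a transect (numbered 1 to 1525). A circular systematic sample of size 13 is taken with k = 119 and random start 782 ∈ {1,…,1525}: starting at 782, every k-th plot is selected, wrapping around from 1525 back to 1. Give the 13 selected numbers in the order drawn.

782, 901, 1020, 1139, 1258, 1377, 1496, 90, 209, 328, 447, 566, 685

Selection 1: 782
Selection 2: 782 + 119 = 901
Selection 3: 901 + 119 = 1020
Selection 4: 1020 + 119 = 1139
Selection 5: 1139 + 119 = 1258
Selection 6: 1258 + 119 = 1377
Selection 7: 1377 + 119 = 1496
Selection 8: 1496 + 119 = 1615 → 1615 − 1525 = 90
Selection 9: 90 + 119 = 209
Selection 10: 209 + 119 = 328
Selection 11: 328 + 119 = 447
Selection 12: 447 + 119 = 566
Selection 13: 566 + 119 = 685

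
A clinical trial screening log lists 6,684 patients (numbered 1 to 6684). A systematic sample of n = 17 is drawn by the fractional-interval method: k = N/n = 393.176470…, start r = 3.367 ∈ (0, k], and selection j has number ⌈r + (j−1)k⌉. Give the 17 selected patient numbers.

4, 397, 790, 1183, 1577, 1970, 2363, 2756, 3149, 3542, 3936, 4329, 4722, 5115, 5508, 5902, 6295

j=1: r + 0k = 3.367 → ⌈·⌉ = 4
j=2: r + 1k = 396.543470… → ⌈·⌉ = 397
j=3: r + 2k = 789.719941… → ⌈·⌉ = 790
j=4: r + 3k = 1182.896411… → ⌈·⌉ = 1183
j=5: r + 4k = 1576.072882… → ⌈·⌉ = 1577
j=6: r + 5k = 1969.249352… → ⌈·⌉ = 1970
j=7: r + 6k = 2362.425823… → ⌈·⌉ = 2363
j=8: r + 7k = 2755.602294… → ⌈·⌉ = 2756
j=9: r + 8k = 3148.778764… → ⌈·⌉ = 3149
j=10: r + 9k = 3541.955235… → ⌈·⌉ = 3542
j=11: r + 10k = 3935.131705… → ⌈·⌉ = 3936
j=12: r + 11k = 4328.308176… → ⌈·⌉ = 4329
j=13: r + 12k = 4721.484647… → ⌈·⌉ = 4722
j=14: r + 13k = 5114.661117… → ⌈·⌉ = 5115
j=15: r + 14k = 5507.837588… → ⌈·⌉ = 5508
j=16: r + 15k = 5901.014058… → ⌈·⌉ = 5902
j=17: r + 16k = 6294.190529… → ⌈·⌉ = 6295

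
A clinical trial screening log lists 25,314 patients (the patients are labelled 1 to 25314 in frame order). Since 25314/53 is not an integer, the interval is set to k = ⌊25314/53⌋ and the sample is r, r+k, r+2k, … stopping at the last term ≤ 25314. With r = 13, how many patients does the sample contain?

k = ⌊25314/53⌋ = 477
Achieved size = ⌊(25314 − 13)/477⌋ + 1 = ⌊25301/477⌋ + 1 = 53 + 1 = 54
(last selection: 13 + 53×477 = 25294 ≤ 25314; next would be 25771 > 25314)

54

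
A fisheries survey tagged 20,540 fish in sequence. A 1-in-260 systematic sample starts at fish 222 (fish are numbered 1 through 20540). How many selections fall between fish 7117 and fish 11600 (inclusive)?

k = 260
First selection ≥ 7117: 222 + ⌈(7117−222)/260⌉·260 = 222 + 27×260 = 7242
Last selection ≤ 11600: 222 + ⌊(11600−222)/260⌋·260 = 222 + 43×260 = 11402
Count = 43 − 27 + 1 = 17

17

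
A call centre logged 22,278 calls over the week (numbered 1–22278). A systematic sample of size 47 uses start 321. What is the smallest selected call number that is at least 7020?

7431

k = 22278/47 = 474
Steps past start: ⌈(7020 − 321)/474⌉ = ⌈6699/474⌉ = 15
Selected call: 321 + 15×474 = 7431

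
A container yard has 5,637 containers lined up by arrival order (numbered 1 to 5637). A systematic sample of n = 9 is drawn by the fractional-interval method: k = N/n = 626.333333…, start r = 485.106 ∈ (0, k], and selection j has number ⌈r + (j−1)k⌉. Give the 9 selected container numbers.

j=1: r + 0k = 485.106 → ⌈·⌉ = 486
j=2: r + 1k = 1111.439333… → ⌈·⌉ = 1112
j=3: r + 2k = 1737.772666… → ⌈·⌉ = 1738
j=4: r + 3k = 2364.106 → ⌈·⌉ = 2365
j=5: r + 4k = 2990.439333… → ⌈·⌉ = 2991
j=6: r + 5k = 3616.772666… → ⌈·⌉ = 3617
j=7: r + 6k = 4243.106 → ⌈·⌉ = 4244
j=8: r + 7k = 4869.439333… → ⌈·⌉ = 4870
j=9: r + 8k = 5495.772666… → ⌈·⌉ = 5496

486, 1112, 1738, 2365, 2991, 3617, 4244, 4870, 5496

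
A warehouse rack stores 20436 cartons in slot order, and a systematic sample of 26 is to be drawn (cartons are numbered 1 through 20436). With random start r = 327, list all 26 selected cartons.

k = N/n = 20436/26 = 786
carton 1: 327
carton 2: 327 + 786 = 1113
carton 3: 1113 + 786 = 1899
carton 4: 1899 + 786 = 2685
carton 5: 2685 + 786 = 3471
carton 6: 3471 + 786 = 4257
carton 7: 4257 + 786 = 5043
carton 8: 5043 + 786 = 5829
carton 9: 5829 + 786 = 6615
carton 10: 6615 + 786 = 7401
carton 11: 7401 + 786 = 8187
carton 12: 8187 + 786 = 8973
carton 13: 8973 + 786 = 9759
carton 14: 9759 + 786 = 10545
carton 15: 10545 + 786 = 11331
carton 16: 11331 + 786 = 12117
carton 17: 12117 + 786 = 12903
carton 18: 12903 + 786 = 13689
carton 19: 13689 + 786 = 14475
carton 20: 14475 + 786 = 15261
carton 21: 15261 + 786 = 16047
carton 22: 16047 + 786 = 16833
carton 23: 16833 + 786 = 17619
carton 24: 17619 + 786 = 18405
carton 25: 18405 + 786 = 19191
carton 26: 19191 + 786 = 19977

327, 1113, 1899, 2685, 3471, 4257, 5043, 5829, 6615, 7401, 8187, 8973, 9759, 10545, 11331, 12117, 12903, 13689, 14475, 15261, 16047, 16833, 17619, 18405, 19191, 19977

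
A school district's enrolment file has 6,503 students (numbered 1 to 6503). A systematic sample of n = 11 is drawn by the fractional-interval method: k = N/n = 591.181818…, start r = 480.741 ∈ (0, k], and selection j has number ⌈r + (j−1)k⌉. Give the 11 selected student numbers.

j=1: r + 0k = 480.741 → ⌈·⌉ = 481
j=2: r + 1k = 1071.922818… → ⌈·⌉ = 1072
j=3: r + 2k = 1663.104636… → ⌈·⌉ = 1664
j=4: r + 3k = 2254.286454… → ⌈·⌉ = 2255
j=5: r + 4k = 2845.468272… → ⌈·⌉ = 2846
j=6: r + 5k = 3436.650090… → ⌈·⌉ = 3437
j=7: r + 6k = 4027.831909… → ⌈·⌉ = 4028
j=8: r + 7k = 4619.013727… → ⌈·⌉ = 4620
j=9: r + 8k = 5210.195545… → ⌈·⌉ = 5211
j=10: r + 9k = 5801.377363… → ⌈·⌉ = 5802
j=11: r + 10k = 6392.559181… → ⌈·⌉ = 6393

481, 1072, 1664, 2255, 2846, 3437, 4028, 4620, 5211, 5802, 6393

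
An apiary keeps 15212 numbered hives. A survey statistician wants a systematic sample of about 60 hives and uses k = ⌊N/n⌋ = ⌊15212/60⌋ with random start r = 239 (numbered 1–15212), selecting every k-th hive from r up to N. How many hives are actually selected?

k = ⌊15212/60⌋ = 253
Achieved size = ⌊(15212 − 239)/253⌋ + 1 = ⌊14973/253⌋ + 1 = 59 + 1 = 60
(last selection: 239 + 59×253 = 15166 ≤ 15212; next would be 15419 > 15212)

60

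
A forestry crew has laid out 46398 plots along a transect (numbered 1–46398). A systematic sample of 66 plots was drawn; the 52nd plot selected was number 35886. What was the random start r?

33

k = 46398/66 = 703
r = 35886 − (52−1)×703 = 35886 − 35853 = 33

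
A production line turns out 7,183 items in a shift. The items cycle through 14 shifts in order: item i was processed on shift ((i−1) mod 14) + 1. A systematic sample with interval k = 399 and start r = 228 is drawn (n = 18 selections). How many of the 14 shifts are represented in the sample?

2

Consecutive selections differ by k = 399, so their shift numbers differ by 399 mod 14 = 7.
gcd(399, 14) = 7, so the sample visits 14/7 = 2 distinct residues mod 14.
Start 228 is shift 4; the shifts hit are 4, 11.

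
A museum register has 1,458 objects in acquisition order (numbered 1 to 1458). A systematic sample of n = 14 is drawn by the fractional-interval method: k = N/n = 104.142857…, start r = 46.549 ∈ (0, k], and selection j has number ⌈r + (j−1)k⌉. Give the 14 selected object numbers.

j=1: r + 0k = 46.549 → ⌈·⌉ = 47
j=2: r + 1k = 150.691857… → ⌈·⌉ = 151
j=3: r + 2k = 254.834714… → ⌈·⌉ = 255
j=4: r + 3k = 358.977571… → ⌈·⌉ = 359
j=5: r + 4k = 463.120428… → ⌈·⌉ = 464
j=6: r + 5k = 567.263285… → ⌈·⌉ = 568
j=7: r + 6k = 671.406142… → ⌈·⌉ = 672
j=8: r + 7k = 775.549 → ⌈·⌉ = 776
j=9: r + 8k = 879.691857… → ⌈·⌉ = 880
j=10: r + 9k = 983.834714… → ⌈·⌉ = 984
j=11: r + 10k = 1087.977571… → ⌈·⌉ = 1088
j=12: r + 11k = 1192.120428… → ⌈·⌉ = 1193
j=13: r + 12k = 1296.263285… → ⌈·⌉ = 1297
j=14: r + 13k = 1400.406142… → ⌈·⌉ = 1401

47, 151, 255, 359, 464, 568, 672, 776, 880, 984, 1088, 1193, 1297, 1401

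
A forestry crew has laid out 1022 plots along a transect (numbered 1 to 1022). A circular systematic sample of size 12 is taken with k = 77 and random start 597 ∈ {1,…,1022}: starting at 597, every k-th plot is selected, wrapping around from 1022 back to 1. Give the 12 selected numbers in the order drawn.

Selection 1: 597
Selection 2: 597 + 77 = 674
Selection 3: 674 + 77 = 751
Selection 4: 751 + 77 = 828
Selection 5: 828 + 77 = 905
Selection 6: 905 + 77 = 982
Selection 7: 982 + 77 = 1059 → 1059 − 1022 = 37
Selection 8: 37 + 77 = 114
Selection 9: 114 + 77 = 191
Selection 10: 191 + 77 = 268
Selection 11: 268 + 77 = 345
Selection 12: 345 + 77 = 422

597, 674, 751, 828, 905, 982, 37, 114, 191, 268, 345, 422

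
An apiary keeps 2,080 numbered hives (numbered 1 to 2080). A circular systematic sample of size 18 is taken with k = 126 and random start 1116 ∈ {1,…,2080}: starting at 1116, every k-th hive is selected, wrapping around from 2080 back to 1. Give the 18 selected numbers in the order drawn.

1116, 1242, 1368, 1494, 1620, 1746, 1872, 1998, 44, 170, 296, 422, 548, 674, 800, 926, 1052, 1178

Selection 1: 1116
Selection 2: 1116 + 126 = 1242
Selection 3: 1242 + 126 = 1368
Selection 4: 1368 + 126 = 1494
Selection 5: 1494 + 126 = 1620
Selection 6: 1620 + 126 = 1746
Selection 7: 1746 + 126 = 1872
Selection 8: 1872 + 126 = 1998
Selection 9: 1998 + 126 = 2124 → 2124 − 2080 = 44
Selection 10: 44 + 126 = 170
Selection 11: 170 + 126 = 296
Selection 12: 296 + 126 = 422
Selection 13: 422 + 126 = 548
Selection 14: 548 + 126 = 674
Selection 15: 674 + 126 = 800
Selection 16: 800 + 126 = 926
Selection 17: 926 + 126 = 1052
Selection 18: 1052 + 126 = 1178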